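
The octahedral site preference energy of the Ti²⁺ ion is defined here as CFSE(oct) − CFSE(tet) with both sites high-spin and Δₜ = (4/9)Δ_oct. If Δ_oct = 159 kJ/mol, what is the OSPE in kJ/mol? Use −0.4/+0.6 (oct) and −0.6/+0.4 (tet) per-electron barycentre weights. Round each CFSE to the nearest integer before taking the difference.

-42

Ti is in group 4, so Ti²⁺ is d² (4 − 2 = 2).
Octahedral (high-spin): t2g^2 e_g^0, CFSE = 2(−0.4) + 0(+0.6) = -0.8Δ_oct = -0.8 × 159 = -127 kJ/mol.
Tetrahedral e^2 t2^0 gives -1.2Δₜ = -1.2 × (4/9) × 159 = -85 kJ/mol.
OSPE = CFSE(oct) − CFSE(tet) = -127 − (-85) = -42 kJ/mol.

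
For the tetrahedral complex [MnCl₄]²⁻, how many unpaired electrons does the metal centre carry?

Each Cl⁻ contributes -1; 4 × (-1) = -4. With overall charge -2, Mn is in the +2 oxidation state.
Mn is in group 7, so Mn²⁺ is d⁵ (7 − 2 = 5).
Tetrahedral fields are weak (Δₜ ≈ 4/9 Δₒ), so electrons fill high-spin.
Configuration: e² t₂³, giving 5 unpaired electrons.

5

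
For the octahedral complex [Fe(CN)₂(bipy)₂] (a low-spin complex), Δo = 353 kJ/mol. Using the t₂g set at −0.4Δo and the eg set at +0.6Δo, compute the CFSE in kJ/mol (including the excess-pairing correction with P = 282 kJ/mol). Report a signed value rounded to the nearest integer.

-283

Ligand charges: 2×(-1) from CN⁻ and 2×(+0) from bipy sum to -2; with overall charge +0, Fe is +2.
Group 8 minus oxidation state +2 gives a d⁶ configuration for Fe²⁺.
Electron filling gives t₂g⁶ eg⁰.
CFSE(orbital) = 6×(-0.4Δo) + 0×(0.6Δo) = -2.4Δo; with Δo = 353 kJ/mol that is -847 kJ/mol.
Relative to high-spin t₂g⁴ eg² (1 paired), the low-spin configuration has 2 additional pairs, contributing +2 × 282 = +564 kJ/mol.
Overall CFSE = -847 + 564 = -283 kJ/mol.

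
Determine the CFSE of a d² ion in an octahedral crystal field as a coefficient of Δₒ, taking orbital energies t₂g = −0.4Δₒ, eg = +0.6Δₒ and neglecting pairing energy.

-0.8 Δₒ

For octahedral d² the high- and low-spin configurations coincide.
Configuration: t₂g² eg⁰.
CFSE = 2(-0.4Δₒ) + 0(0.6Δₒ) = -0.8Δₒ + 0.0Δₒ = -0.8Δₒ.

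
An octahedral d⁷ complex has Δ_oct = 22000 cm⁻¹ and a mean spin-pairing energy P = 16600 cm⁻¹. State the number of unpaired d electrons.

Here Δ_oct > P (22000 > 16600), so the low-spin state is favoured.
That gives t₂g⁶ eg¹.
Unpaired electrons: 1.

1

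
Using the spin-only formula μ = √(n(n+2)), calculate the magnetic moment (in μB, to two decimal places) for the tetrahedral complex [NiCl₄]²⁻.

2.83 μB

Each Cl⁻ contributes -1; 4 × (-1) = -4. With overall charge -2, Ni is in the +2 oxidation state.
Ni is in group 10, so Ni²⁺ is d⁸ (10 − 2 = 8).
Tetrahedral fields are weak (Δₜ ≈ 4/9 Δₒ), so electrons fill high-spin.
Configuration: e^4 t2^4 → 2 unpaired electrons.
μ(spin-only) = √[2(2+2)] = √8 ≈ 2.83 μB.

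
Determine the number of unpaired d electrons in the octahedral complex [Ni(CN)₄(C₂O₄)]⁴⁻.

2

Ligand charges: 4×(-1) from CN⁻ and 1×(-2) from C₂O₄²⁻ sum to -6; with overall charge -4, Ni is +2.
Ni is in group 10, so Ni²⁺ is d⁸ (10 − 2 = 8).
Configuration: t₂g⁶ eg², giving 2 unpaired electrons.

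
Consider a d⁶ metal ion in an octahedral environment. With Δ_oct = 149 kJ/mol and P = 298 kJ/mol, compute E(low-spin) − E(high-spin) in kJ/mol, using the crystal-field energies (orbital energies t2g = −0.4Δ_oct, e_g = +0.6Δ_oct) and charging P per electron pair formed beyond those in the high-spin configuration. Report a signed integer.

298

High-spin: t2g^4 e_g^2, CFSE = -0.4Δ_oct = -60 kJ/mol.
Low-spin t2g^6 e_g^0 gives -2.4Δ_oct = -358 kJ/mol, but forming 2 extra pairs costs 2P = 596 kJ/mol, so E(LS) = -358 + 596 = 238 kJ/mol.
Thus E(LS) − E(HS) = 298 kJ/mol.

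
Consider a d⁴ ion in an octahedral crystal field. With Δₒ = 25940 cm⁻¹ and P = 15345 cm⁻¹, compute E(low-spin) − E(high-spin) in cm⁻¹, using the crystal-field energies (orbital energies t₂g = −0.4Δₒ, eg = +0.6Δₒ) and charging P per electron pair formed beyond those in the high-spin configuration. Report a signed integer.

-10595

In the high-spin limit (t₂g³ eg¹) the orbital term is -0.6Δₒ = -15564 cm⁻¹, with no excess pairing.
For low-spin the configuration is t₂g⁴ eg⁰: orbital energy -1.6 × 25940 = -41504 cm⁻¹, and 1 additional pair relative to high-spin adds 15345 cm⁻¹, giving -26159 cm⁻¹.
E(LS) − E(HS) = -26159 − (-15564) = -10595 cm⁻¹.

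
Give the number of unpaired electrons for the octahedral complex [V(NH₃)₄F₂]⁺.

Ligand charges: 4×(+0) from NH₃ and 2×(-1) from F⁻ sum to -2; with overall charge +1, V is +3.
V is in group 5, so V³⁺ is d² (5 − 3 = 2).
Configuration: t2g^2 e_g^0, giving 2 unpaired electrons.

2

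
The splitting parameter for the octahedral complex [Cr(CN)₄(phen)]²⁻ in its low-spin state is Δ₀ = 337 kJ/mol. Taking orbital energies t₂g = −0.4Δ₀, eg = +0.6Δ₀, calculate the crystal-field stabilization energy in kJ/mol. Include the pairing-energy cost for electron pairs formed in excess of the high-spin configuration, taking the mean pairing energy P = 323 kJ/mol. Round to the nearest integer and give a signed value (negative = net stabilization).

Ligand charges: 4×(-1) from CN⁻ and 1×(+0) from phen sum to -4; with overall charge -2, Cr is +2.
Cr sits in group 6; removing 2 electrons leaves Cr²⁺ with 6 − 2 = 4 d electrons.
Configuration: t₂g⁴ eg⁰.
The orbital stabilization is -1.6Δ₀ = -1.6 × 337 = -539 kJ/mol.
Relative to high-spin t₂g³ eg¹ (0 paired), the low-spin configuration has 1 additional pair, contributing +1 × 323 = +323 kJ/mol.
Overall CFSE = -539 + 323 = -216 kJ/mol.

-216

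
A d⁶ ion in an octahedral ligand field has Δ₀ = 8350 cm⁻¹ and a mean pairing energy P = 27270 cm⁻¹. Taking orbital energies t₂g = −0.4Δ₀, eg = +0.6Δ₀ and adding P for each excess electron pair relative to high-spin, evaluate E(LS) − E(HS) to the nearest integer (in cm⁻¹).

High-spin: t₂g⁴ eg², CFSE = -0.4Δ₀ = -3340 cm⁻¹.
Low-spin t₂g⁶ eg⁰ gives -2.4Δ₀ = -20040 cm⁻¹, but forming 2 extra pairs costs 2P = 54540 cm⁻¹, so E(LS) = -20040 + 54540 = 34500 cm⁻¹.
E(LS) − E(HS) = 34500 − (-3340) = 37840 cm⁻¹.

37840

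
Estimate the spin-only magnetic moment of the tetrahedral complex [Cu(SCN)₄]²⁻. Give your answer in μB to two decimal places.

1.73 μB

Each SCN⁻ contributes -1; 4 × (-1) = -4. With overall charge -2, Cu is in the +2 oxidation state.
Cu²⁺: group 11, so d-count = 11 − 2 = 9.
Tetrahedral splitting is small, so the complex is high-spin.
Configuration: e^4 t2^5 → 1 unpaired electron.
μ(spin-only) = √[1(1+2)] = √3 ≈ 1.73 μB.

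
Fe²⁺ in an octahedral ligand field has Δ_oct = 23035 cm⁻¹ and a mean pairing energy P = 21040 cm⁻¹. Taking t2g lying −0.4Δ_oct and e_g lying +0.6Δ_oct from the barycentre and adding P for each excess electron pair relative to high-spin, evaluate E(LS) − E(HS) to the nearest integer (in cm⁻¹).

-3990

Fe²⁺: group 8, so d-count = 8 − 2 = 6.
High-spin: t2g^4 e_g^2, CFSE = -0.4Δ_oct = -9214 cm⁻¹.
Low-spin t2g^6 e_g^0 gives -2.4Δ_oct = -55284 cm⁻¹, but forming 2 extra pairs costs 2P = 42080 cm⁻¹, so E(LS) = -55284 + 42080 = -13204 cm⁻¹.
The difference is -13204 − (-9214) = -3990 cm⁻¹, so low-spin lies lower.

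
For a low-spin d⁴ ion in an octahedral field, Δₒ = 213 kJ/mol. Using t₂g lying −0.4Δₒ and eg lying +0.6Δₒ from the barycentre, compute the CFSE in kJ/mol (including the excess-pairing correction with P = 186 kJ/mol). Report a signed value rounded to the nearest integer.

The d⁴ electrons fill as t₂g⁴ eg⁰.
The orbital stabilization is -1.6Δₒ = -1.6 × 213 = -341 kJ/mol.
Pairing penalty: 1 pair vs 0 in the high-spin reference → 1 extra × P = 186 kJ/mol.
Overall CFSE = -341 + 186 = -155 kJ/mol.

-155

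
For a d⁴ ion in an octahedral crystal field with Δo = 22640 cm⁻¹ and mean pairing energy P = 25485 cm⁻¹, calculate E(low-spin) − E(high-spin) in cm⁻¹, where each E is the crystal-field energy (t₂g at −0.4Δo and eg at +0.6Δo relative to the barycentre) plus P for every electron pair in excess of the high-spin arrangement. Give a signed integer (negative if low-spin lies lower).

High-spin d⁴ fills as t₂g³ eg¹ with CFSE 3(−0.4) + 1(+0.6) = -0.6Δo = -13584 cm⁻¹.
Low-spin t₂g⁴ eg⁰ gives -1.6Δo = -36224 cm⁻¹, but forming 1 extra pair costs 1P = 25485 cm⁻¹, so E(LS) = -36224 + 25485 = -10739 cm⁻¹.
E(LS) − E(HS) = -10739 − (-13584) = 2845 cm⁻¹.

2845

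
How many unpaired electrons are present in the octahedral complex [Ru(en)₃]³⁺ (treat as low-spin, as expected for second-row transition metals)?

1

en is neutral, so the +3 overall charge sits on Ru: oxidation state +3.
Ru is in group 8, so Ru³⁺ is d⁵ (8 − 3 = 5).
Configuration: t₂g⁵ eg⁰, giving 1 unpaired electron.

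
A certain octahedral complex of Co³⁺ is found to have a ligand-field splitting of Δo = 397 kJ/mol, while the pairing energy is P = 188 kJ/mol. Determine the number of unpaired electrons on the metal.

0

Co is in group 9, so Co³⁺ is d⁶ (9 − 3 = 6).
Since Δo = 397 kJ/mol > P = 188 kJ/mol, the complex adopts the low-spin configuration.
Configuration: t₂g⁶ eg⁰.
Unpaired electrons: 0.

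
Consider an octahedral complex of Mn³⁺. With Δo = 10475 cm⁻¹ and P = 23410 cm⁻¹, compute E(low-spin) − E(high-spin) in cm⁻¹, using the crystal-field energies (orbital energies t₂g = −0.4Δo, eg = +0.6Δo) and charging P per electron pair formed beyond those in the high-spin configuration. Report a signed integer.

12935

Mn is in group 7, so Mn³⁺ is d⁴ (7 − 3 = 4).
High-spin: t₂g³ eg¹, CFSE = -0.6Δo = -6285 cm⁻¹.
Low-spin t₂g⁴ eg⁰ gives -1.6Δo = -16760 cm⁻¹, but forming 1 extra pair costs 1P = 23410 cm⁻¹, so E(LS) = -16760 + 23410 = 6650 cm⁻¹.
The difference is 6650 − (-6285) = 12935 cm⁻¹, so high-spin lies lower.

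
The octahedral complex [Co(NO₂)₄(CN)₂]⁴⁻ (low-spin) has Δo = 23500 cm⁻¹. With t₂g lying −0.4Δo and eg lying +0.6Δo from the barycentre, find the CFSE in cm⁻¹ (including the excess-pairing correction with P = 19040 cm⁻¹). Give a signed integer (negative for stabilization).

Ligand charges: 4×(-1) from NO₂⁻ and 2×(-1) from CN⁻ sum to -6; with overall charge -4, Co is +2.
Co is in group 9, so Co²⁺ is d⁷ (9 − 2 = 7).
Electron filling gives t₂g⁶ eg¹.
CFSE(orbital) = 6×(-0.4Δo) + 1×(0.6Δo) = -1.8Δo; with Δo = 23500 cm⁻¹ that is -42300 cm⁻¹.
High-spin d⁷ would be t₂g⁵ eg² with 2 pairs; low-spin has 3, so 1 excess pair costs +1P = +19040 cm⁻¹.
Net CFSE = -42300 + 19040 = -23260 cm⁻¹.

-23260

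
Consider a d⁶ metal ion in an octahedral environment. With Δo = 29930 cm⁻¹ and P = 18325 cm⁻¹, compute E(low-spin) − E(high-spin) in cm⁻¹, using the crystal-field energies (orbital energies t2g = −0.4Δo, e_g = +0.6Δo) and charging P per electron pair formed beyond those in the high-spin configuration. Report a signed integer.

High-spin: t2g^4 e_g^2, CFSE = -0.4Δo = -11972 cm⁻¹.
For low-spin the configuration is t2g^6 e_g^0: orbital energy -2.4 × 29930 = -71832 cm⁻¹, and 2 additional pairs relative to high-spin add 36650 cm⁻¹, giving -35182 cm⁻¹.
E(LS) − E(HS) = -35182 − (-11972) = -23210 cm⁻¹.

-23210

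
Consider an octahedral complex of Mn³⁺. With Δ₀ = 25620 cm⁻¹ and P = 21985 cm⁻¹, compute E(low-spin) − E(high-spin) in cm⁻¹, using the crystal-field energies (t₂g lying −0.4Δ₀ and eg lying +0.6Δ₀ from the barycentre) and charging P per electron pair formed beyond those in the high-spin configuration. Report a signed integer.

Mn sits in group 7; removing 3 electrons leaves Mn³⁺ with 7 − 3 = 4 d electrons.
In the high-spin limit (t₂g³ eg¹) the orbital term is -0.6Δ₀ = -15372 cm⁻¹, with no excess pairing.
Low-spin: t₂g⁴ eg⁰, orbital CFSE = -1.6Δ₀ = -40992 cm⁻¹; plus 1 excess pair × P = +21985 cm⁻¹; total -19007 cm⁻¹.
The difference is -19007 − (-15372) = -3635 cm⁻¹, so low-spin lies lower.

-3635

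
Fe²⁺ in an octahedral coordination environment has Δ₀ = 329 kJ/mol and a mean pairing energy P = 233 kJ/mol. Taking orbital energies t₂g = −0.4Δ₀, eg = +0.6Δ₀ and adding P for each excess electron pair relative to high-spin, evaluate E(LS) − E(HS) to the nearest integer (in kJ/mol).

Fe²⁺: group 8, so d-count = 8 − 2 = 6.
High-spin d⁶ fills as t₂g⁴ eg² with CFSE 4(−0.4) + 2(+0.6) = -0.4Δ₀ = -132 kJ/mol.
Low-spin: t₂g⁶ eg⁰, orbital CFSE = -2.4Δ₀ = -790 kJ/mol; plus 2 excess pairs × P = +466 kJ/mol; total -324 kJ/mol.
E(LS) − E(HS) = -324 − (-132) = -192 kJ/mol.

-192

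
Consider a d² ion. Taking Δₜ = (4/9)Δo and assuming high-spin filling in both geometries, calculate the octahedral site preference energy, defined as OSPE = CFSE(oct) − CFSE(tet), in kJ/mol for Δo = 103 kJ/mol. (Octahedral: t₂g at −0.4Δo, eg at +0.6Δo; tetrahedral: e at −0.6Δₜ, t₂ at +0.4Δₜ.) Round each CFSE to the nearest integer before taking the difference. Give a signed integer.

In an octahedral site d² (HS) is t₂g² eg⁰, giving CFSE(oct) = -0.8Δo = -82 kJ/mol.
In a tetrahedral site the filling is e² t₂⁰: CFSE(tet) = -1.2Δₜ = -1.2 × (4/9)(103) = -55 kJ/mol.
OSPE = CFSE(oct) − CFSE(tet) = -82 − (-55) = -27 kJ/mol.

-27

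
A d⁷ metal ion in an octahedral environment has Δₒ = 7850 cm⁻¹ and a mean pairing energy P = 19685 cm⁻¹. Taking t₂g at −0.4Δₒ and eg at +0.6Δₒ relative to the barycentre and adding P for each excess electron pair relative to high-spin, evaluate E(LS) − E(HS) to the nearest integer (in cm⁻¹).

11835

High-spin: t₂g⁵ eg², CFSE = -0.8Δₒ = -6280 cm⁻¹.
Low-spin: t₂g⁶ eg¹, orbital CFSE = -1.8Δₒ = -14130 cm⁻¹; plus 1 excess pair × P = +19685 cm⁻¹; total 5555 cm⁻¹.
Thus E(LS) − E(HS) = 11835 cm⁻¹.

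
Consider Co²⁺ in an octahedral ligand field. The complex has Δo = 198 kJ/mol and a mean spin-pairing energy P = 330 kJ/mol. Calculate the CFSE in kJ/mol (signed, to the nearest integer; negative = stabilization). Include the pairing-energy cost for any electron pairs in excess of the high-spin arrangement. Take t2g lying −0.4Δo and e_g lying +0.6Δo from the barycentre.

Group 9 minus oxidation state +2 gives a d⁷ configuration for Co²⁺.
Δo < P, so pairing is avoided: the ground state is high-spin.
Configuration: t2g^5 e_g^2.
Orbital CFSE = -0.8Δo = -0.8 × 198 = -158 kJ/mol.
High-spin has no excess pairs, so no pairing correction applies.

-158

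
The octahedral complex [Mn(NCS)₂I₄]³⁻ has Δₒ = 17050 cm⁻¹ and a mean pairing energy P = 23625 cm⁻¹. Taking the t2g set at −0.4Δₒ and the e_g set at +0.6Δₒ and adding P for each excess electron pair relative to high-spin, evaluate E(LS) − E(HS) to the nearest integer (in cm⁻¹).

6575

Ligand charges: 2×(-1) from NCS⁻ and 4×(-1) from I⁻ sum to -6; with overall charge -3, Mn is +3.
Group 7 minus oxidation state +3 gives a d⁴ configuration for Mn³⁺.
In the high-spin limit (t2g^3 e_g^1) the orbital term is -0.6Δₒ = -10230 cm⁻¹, with no excess pairing.
Low-spin t2g^4 e_g^0 gives -1.6Δₒ = -27280 cm⁻¹, but forming 1 extra pair costs 1P = 23625 cm⁻¹, so E(LS) = -27280 + 23625 = -3655 cm⁻¹.
The difference is -3655 − (-10230) = 6575 cm⁻¹, so high-spin lies lower.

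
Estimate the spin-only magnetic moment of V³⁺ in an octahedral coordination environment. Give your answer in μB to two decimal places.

V sits in group 5; removing 3 electrons leaves V³⁺ with 5 − 3 = 2 d electrons.
Configuration: t2g^2 e_g^0 → 2 unpaired electrons.
μ(spin-only) = √[2(2+2)] = √8 ≈ 2.83 μB.

2.83 μB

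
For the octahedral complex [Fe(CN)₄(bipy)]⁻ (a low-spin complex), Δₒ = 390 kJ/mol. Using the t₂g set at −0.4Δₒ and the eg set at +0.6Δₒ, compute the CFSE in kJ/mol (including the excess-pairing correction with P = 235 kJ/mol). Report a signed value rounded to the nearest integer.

Ligand charges: 4×(-1) from CN⁻ and 1×(+0) from bipy sum to -4; with overall charge -1, Fe is +3.
Fe is in group 8, so Fe³⁺ is d⁵ (8 − 3 = 5).
Electron filling gives t₂g⁵ eg⁰.
Orbital CFSE = 5(-0.4) + 0(0.6) = -2.0Δₒ = -2.0 × 390 = -780 kJ/mol.
High-spin d⁵ would be t₂g³ eg² with 0 pairs; low-spin has 2, so 2 excess pairs cost +2P = +470 kJ/mol.
Net CFSE = -780 + 470 = -310 kJ/mol.

-310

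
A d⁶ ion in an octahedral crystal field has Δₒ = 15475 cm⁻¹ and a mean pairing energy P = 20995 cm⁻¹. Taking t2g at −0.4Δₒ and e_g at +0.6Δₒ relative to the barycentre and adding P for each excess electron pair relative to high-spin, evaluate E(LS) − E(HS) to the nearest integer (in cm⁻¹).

In the high-spin limit (t2g^4 e_g^2) the orbital term is -0.4Δₒ = -6190 cm⁻¹, with no excess pairing.
For low-spin the configuration is t2g^6 e_g^0: orbital energy -2.4 × 15475 = -37140 cm⁻¹, and 2 additional pairs relative to high-spin add 41990 cm⁻¹, giving 4850 cm⁻¹.
The difference is 4850 − (-6190) = 11040 cm⁻¹, so high-spin lies lower.

11040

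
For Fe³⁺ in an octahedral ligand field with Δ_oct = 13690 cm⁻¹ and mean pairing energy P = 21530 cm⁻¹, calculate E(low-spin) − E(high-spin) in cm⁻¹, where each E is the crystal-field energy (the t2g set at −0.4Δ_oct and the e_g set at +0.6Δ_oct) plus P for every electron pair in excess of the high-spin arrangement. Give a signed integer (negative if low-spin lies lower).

15680

Fe is in group 8, so Fe³⁺ is d⁵ (8 − 3 = 5).
In the high-spin limit (t2g^3 e_g^2) the orbital term is 0.0Δ_oct = 0 cm⁻¹, with no excess pairing.
Low-spin t2g^5 e_g^0 gives -2.0Δ_oct = -27380 cm⁻¹, but forming 2 extra pairs costs 2P = 43060 cm⁻¹, so E(LS) = -27380 + 43060 = 15680 cm⁻¹.
The difference is 15680 − (0) = 15680 cm⁻¹, so high-spin lies lower.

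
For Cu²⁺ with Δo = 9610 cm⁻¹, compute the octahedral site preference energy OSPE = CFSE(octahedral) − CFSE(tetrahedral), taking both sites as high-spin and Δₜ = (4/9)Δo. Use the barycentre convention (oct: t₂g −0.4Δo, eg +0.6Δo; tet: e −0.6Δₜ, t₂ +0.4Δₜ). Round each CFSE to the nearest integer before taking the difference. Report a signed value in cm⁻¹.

Group 11 minus oxidation state +2 gives a d⁹ configuration for Cu²⁺.
Octahedral high-spin t₂g⁶ eg³: CFSE = -0.6 × 9610 = -5766 cm⁻¹.
Tetrahedral: e⁴ t₂⁵, CFSE = 4(−0.6) + 5(+0.4) = -0.4Δₜ = -0.4 × (4/9) × 9610 = -1708 cm⁻¹.
Subtracting, OSPE = -5766 − (-1708) = -4058 cm⁻¹.

-4058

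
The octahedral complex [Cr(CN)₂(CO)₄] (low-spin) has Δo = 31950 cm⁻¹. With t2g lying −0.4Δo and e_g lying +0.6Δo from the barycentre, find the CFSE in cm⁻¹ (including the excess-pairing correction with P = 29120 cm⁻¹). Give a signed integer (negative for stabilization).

-22000

Ligand charges: 2×(-1) from CN⁻ and 4×(+0) from CO sum to -2; with overall charge +0, Cr is +2.
Cr is in group 6, so Cr²⁺ is d⁴ (6 − 2 = 4).
The d⁴ electrons fill as t2g^4 e_g^0.
CFSE(orbital) = 4×(-0.4Δo) + 0×(0.6Δo) = -1.6Δo; with Δo = 31950 cm⁻¹ that is -51120 cm⁻¹.
Pairing penalty: 1 pair vs 0 in the high-spin reference → 1 extra × P = 29120 cm⁻¹.
Combining: -51120 + 29120 = -22000 cm⁻¹.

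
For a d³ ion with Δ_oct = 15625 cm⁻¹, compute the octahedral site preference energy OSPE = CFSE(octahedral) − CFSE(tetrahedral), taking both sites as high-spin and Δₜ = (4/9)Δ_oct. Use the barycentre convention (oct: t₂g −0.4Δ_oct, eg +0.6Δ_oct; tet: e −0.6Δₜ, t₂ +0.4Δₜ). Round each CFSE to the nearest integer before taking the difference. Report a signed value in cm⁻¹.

Octahedral high-spin t₂g³ eg⁰: CFSE = -1.2 × 15625 = -18750 cm⁻¹.
Tetrahedral e² t₂¹ gives -0.8Δₜ = -0.8 × (4/9) × 15625 = -5556 cm⁻¹.
OSPE = -18750 − (-5556) = -13194 cm⁻¹.

-13194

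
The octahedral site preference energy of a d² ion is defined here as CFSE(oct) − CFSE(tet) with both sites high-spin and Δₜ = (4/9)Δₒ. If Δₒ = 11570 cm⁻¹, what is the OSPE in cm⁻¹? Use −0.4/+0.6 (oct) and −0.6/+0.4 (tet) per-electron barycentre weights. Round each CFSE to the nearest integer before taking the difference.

-3085

Octahedral high-spin t2g^2 e_g^0: CFSE = -0.8 × 11570 = -9256 cm⁻¹.
Tetrahedral: e^2 t2^0, CFSE = 2(−0.6) + 0(+0.4) = -1.2Δₜ = -1.2 × (4/9) × 11570 = -6171 cm⁻¹.
OSPE = -9256 − (-6171) = -3085 cm⁻¹.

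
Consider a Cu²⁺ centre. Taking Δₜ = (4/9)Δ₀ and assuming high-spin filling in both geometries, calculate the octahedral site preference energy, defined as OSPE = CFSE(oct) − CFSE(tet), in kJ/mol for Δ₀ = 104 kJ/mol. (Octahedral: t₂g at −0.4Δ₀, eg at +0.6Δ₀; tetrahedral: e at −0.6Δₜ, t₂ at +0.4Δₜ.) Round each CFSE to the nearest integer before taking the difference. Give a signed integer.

Group 11 minus oxidation state +2 gives a d⁹ configuration for Cu²⁺.
Octahedral (high-spin): t₂g⁶ eg³, CFSE = 6(−0.4) + 3(+0.6) = -0.6Δ₀ = -0.6 × 104 = -62 kJ/mol.
In a tetrahedral site the filling is e⁴ t₂⁵: CFSE(tet) = -0.4Δₜ = -0.4 × (4/9)(104) = -18 kJ/mol.
OSPE = -62 − (-18) = -44 kJ/mol.

-44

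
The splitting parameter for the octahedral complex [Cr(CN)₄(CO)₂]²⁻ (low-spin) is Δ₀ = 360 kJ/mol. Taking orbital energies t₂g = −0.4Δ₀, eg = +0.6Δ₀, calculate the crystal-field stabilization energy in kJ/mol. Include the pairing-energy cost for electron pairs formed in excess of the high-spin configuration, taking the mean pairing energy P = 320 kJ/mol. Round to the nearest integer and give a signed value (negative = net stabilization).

Ligand charges: 4×(-1) from CN⁻ and 2×(+0) from CO sum to -4; with overall charge -2, Cr is +2.
Cr sits in group 6; removing 2 electrons leaves Cr²⁺ with 6 − 2 = 4 d electrons.
Electron filling gives t₂g⁴ eg⁰.
Orbital CFSE = 4(-0.4) + 0(0.6) = -1.6Δ₀ = -1.6 × 360 = -576 kJ/mol.
Pairing penalty: 1 pair vs 0 in the high-spin reference → 1 extra × P = 320 kJ/mol.
Overall CFSE = -576 + 320 = -256 kJ/mol.

-256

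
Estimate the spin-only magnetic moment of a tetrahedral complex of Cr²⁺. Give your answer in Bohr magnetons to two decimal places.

4.90 Bohr magnetons

Cr²⁺: group 6, so d-count = 6 − 2 = 4.
Tetrahedral splitting is small, so the complex is high-spin.
Configuration: e² t₂² → 4 unpaired electrons.
μ(spin-only) = √[4(4+2)] = √24 ≈ 4.90 Bohr magnetons.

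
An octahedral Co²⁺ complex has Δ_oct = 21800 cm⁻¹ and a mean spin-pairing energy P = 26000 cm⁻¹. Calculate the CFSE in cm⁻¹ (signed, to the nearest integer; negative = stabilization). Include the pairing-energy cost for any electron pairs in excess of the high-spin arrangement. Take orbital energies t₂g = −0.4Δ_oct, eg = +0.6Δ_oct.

-17440

Co sits in group 9; removing 2 electrons leaves Co²⁺ with 9 − 2 = 7 d electrons.
Here Δ_oct < P (21800 < 26000), so the high-spin state is favoured.
Filling d⁷ accordingly: t₂g⁵ eg².
Orbital CFSE = -0.8Δ_oct = -0.8 × 21800 = -17440 cm⁻¹.
High-spin has no excess pairs, so no pairing correction applies.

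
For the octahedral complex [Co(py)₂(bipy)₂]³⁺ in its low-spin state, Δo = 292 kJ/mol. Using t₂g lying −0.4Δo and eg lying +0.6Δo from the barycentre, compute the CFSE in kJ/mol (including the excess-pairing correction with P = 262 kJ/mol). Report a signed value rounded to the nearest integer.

-177

Ligand charges: 2×(+0) from py and 2×(+0) from bipy sum to +0; with overall charge +3, Co is +3.
Co³⁺: group 9, so d-count = 9 − 3 = 6.
Electron filling gives t₂g⁶ eg⁰.
Orbital CFSE = 6(-0.4) + 0(0.6) = -2.4Δo = -2.4 × 292 = -701 kJ/mol.
Pairing penalty: 3 pairs vs 1 in the high-spin reference → 2 extra × P = 524 kJ/mol.
Net CFSE = -701 + 524 = -177 kJ/mol.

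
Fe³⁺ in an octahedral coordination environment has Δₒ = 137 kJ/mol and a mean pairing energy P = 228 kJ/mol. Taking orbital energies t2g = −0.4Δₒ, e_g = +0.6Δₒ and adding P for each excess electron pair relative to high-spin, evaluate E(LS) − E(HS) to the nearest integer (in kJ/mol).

182

Fe³⁺: group 8, so d-count = 8 − 3 = 5.
High-spin: t2g^3 e_g^2, CFSE = 0.0Δₒ = 0 kJ/mol.
Low-spin t2g^5 e_g^0 gives -2.0Δₒ = -274 kJ/mol, but forming 2 extra pairs costs 2P = 456 kJ/mol, so E(LS) = -274 + 456 = 182 kJ/mol.
E(LS) − E(HS) = 182 − (0) = 182 kJ/mol.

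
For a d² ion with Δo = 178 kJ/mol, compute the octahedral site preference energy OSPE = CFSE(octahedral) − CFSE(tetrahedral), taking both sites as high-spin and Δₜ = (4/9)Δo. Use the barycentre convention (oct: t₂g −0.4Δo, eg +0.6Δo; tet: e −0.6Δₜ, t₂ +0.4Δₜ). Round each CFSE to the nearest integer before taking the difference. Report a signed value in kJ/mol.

Octahedral high-spin t2g^2 e_g^0: CFSE = -0.8 × 178 = -142 kJ/mol.
Tetrahedral: e^2 t2^0, CFSE = 2(−0.6) + 0(+0.4) = -1.2Δₜ = -1.2 × (4/9) × 178 = -95 kJ/mol.
Subtracting, OSPE = -142 − (-95) = -47 kJ/mol.

-47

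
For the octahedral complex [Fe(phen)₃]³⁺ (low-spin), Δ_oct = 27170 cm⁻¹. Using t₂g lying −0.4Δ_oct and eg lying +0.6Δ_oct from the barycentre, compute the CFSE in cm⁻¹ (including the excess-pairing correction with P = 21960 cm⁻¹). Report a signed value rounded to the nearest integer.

phen is neutral, so the +3 overall charge sits on Fe: oxidation state +3.
Fe is in group 8, so Fe³⁺ is d⁵ (8 − 3 = 5).
Electron filling gives t₂g⁵ eg⁰.
CFSE(orbital) = 5×(-0.4Δ_oct) + 0×(0.6Δ_oct) = -2.0Δ_oct; with Δ_oct = 27170 cm⁻¹ that is -54340 cm⁻¹.
High-spin d⁵ would be t₂g³ eg² with 0 pairs; low-spin has 2, so 2 excess pairs cost +2P = +43920 cm⁻¹.
Net CFSE = -54340 + 43920 = -10420 cm⁻¹.

-10420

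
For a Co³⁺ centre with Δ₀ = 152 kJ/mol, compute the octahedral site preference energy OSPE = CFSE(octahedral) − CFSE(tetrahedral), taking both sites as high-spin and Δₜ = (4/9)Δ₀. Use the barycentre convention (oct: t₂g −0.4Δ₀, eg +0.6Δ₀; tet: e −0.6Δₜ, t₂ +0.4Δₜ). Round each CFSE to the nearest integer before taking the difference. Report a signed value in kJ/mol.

-20

Co is in group 9, so Co³⁺ is d⁶ (9 − 3 = 6).
Octahedral (high-spin): t₂g⁴ eg², CFSE = 4(−0.4) + 2(+0.6) = -0.4Δ₀ = -0.4 × 152 = -61 kJ/mol.
In a tetrahedral site the filling is e³ t₂³: CFSE(tet) = -0.6Δₜ = -0.6 × (4/9)(152) = -41 kJ/mol.
OSPE = CFSE(oct) − CFSE(tet) = -61 − (-41) = -20 kJ/mol.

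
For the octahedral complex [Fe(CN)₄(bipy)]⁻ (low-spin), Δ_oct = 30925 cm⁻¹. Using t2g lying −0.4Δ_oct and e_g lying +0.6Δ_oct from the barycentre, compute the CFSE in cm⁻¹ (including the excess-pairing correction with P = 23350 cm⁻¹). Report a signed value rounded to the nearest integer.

-15150

Ligand charges: 4×(-1) from CN⁻ and 1×(+0) from bipy sum to -4; with overall charge -1, Fe is +3.
Fe sits in group 8; removing 3 electrons leaves Fe³⁺ with 8 − 3 = 5 d electrons.
Electron filling gives t2g^5 e_g^0.
CFSE(orbital) = 5×(-0.4Δ_oct) + 0×(0.6Δ_oct) = -2.0Δ_oct; with Δ_oct = 30925 cm⁻¹ that is -61850 cm⁻¹.
Relative to high-spin t2g^3 e_g^2 (0 paired), the low-spin configuration has 2 additional pairs, contributing +2 × 23350 = +46700 cm⁻¹.
Overall CFSE = -61850 + 46700 = -15150 cm⁻¹.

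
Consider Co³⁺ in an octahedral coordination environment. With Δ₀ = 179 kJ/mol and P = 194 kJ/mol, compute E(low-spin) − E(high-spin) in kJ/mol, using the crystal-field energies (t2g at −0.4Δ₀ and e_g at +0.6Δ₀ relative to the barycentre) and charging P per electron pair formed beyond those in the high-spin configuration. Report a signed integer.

Co sits in group 9; removing 3 electrons leaves Co³⁺ with 9 − 3 = 6 d electrons.
In the high-spin limit (t2g^4 e_g^2) the orbital term is -0.4Δ₀ = -72 kJ/mol, with no excess pairing.
For low-spin the configuration is t2g^6 e_g^0: orbital energy -2.4 × 179 = -430 kJ/mol, and 2 additional pairs relative to high-spin add 388 kJ/mol, giving -42 kJ/mol.
Thus E(LS) − E(HS) = 30 kJ/mol.

30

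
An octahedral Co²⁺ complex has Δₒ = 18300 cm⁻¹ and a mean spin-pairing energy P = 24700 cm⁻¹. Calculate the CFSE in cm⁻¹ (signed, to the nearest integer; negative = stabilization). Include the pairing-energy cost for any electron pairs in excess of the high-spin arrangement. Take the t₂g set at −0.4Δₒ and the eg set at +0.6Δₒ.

Co sits in group 9; removing 2 electrons leaves Co²⁺ with 9 − 2 = 7 d electrons.
Here Δₒ < P (18300 < 24700), so the high-spin state is favoured.
That gives t₂g⁵ eg².
Orbital CFSE = -0.8Δₒ = -0.8 × 18300 = -14640 cm⁻¹.
High-spin has no excess pairs, so no pairing correction applies.

-14640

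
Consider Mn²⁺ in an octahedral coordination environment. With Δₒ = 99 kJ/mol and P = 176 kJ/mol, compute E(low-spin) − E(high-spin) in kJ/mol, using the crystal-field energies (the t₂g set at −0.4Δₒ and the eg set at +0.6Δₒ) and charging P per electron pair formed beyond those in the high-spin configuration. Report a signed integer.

154

Mn is in group 7, so Mn²⁺ is d⁵ (7 − 2 = 5).
High-spin: t₂g³ eg², CFSE = 0.0Δₒ = 0 kJ/mol.
Low-spin t₂g⁵ eg⁰ gives -2.0Δₒ = -198 kJ/mol, but forming 2 extra pairs costs 2P = 352 kJ/mol, so E(LS) = -198 + 352 = 154 kJ/mol.
The difference is 154 − (0) = 154 kJ/mol, so high-spin lies lower.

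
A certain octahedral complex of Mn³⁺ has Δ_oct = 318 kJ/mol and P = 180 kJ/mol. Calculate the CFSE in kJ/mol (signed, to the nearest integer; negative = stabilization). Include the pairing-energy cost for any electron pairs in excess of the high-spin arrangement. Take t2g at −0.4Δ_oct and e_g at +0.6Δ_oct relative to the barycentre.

-329

Mn³⁺: group 7, so d-count = 7 − 3 = 4.
With Δ_oct > P the complex is low-spin.
Filling d⁴ accordingly: t2g^4 e_g^0.
Orbital CFSE = -1.6Δ_oct = -1.6 × 318 = -509 kJ/mol.
Excess pairs vs high-spin: 1 − 0 = 1; pairing cost = +180 kJ/mol.
Net CFSE = -509 + 180 = -329 kJ/mol.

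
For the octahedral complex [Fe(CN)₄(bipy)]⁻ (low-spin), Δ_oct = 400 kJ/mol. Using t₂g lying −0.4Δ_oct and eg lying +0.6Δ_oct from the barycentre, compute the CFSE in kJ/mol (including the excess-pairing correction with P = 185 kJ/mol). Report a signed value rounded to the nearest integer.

-430

Ligand charges: 4×(-1) from CN⁻ and 1×(+0) from bipy sum to -4; with overall charge -1, Fe is +3.
Group 8 minus oxidation state +3 gives a d⁵ configuration for Fe³⁺.
The d⁵ electrons fill as t₂g⁵ eg⁰.
The orbital stabilization is -2.0Δ_oct = -2.0 × 400 = -800 kJ/mol.
Relative to high-spin t₂g³ eg² (0 paired), the low-spin configuration has 2 additional pairs, contributing +2 × 185 = +370 kJ/mol.
Combining: -800 + 370 = -430 kJ/mol.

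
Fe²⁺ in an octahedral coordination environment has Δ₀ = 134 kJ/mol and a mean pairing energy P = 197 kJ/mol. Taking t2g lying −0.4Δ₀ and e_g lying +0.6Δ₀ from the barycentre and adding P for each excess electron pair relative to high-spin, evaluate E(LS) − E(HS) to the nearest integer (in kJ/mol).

Fe sits in group 8; removing 2 electrons leaves Fe²⁺ with 8 − 2 = 6 d electrons.
High-spin d⁶ fills as t2g^4 e_g^2 with CFSE 4(−0.4) + 2(+0.6) = -0.4Δ₀ = -54 kJ/mol.
Low-spin t2g^6 e_g^0 gives -2.4Δ₀ = -322 kJ/mol, but forming 2 extra pairs costs 2P = 394 kJ/mol, so E(LS) = -322 + 394 = 72 kJ/mol.
The difference is 72 − (-54) = 126 kJ/mol, so high-spin lies lower.

126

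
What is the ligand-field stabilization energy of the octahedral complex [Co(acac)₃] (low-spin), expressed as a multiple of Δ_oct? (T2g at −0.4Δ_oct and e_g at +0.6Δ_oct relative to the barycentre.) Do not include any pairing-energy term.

-2.4 Δ_oct

Each acac⁻ contributes -1; 3 × (-1) = -3. With overall charge +0, Co is in the +3 oxidation state.
Group 9 minus oxidation state +3 gives a d⁶ configuration for Co³⁺.
Configuration: t2g^6 e_g^0.
CFSE = 6(-0.4Δ_oct) + 0(0.6Δ_oct) = -2.4Δ_oct + 0.0Δ_oct = -2.4Δ_oct.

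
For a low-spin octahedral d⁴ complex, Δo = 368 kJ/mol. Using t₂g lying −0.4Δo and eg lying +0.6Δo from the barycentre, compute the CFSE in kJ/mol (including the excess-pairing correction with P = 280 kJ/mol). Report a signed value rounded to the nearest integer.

The d⁴ electrons fill as t₂g⁴ eg⁰.
Orbital CFSE = 4(-0.4) + 0(0.6) = -1.6Δo = -1.6 × 368 = -589 kJ/mol.
Relative to high-spin t₂g³ eg¹ (0 paired), the low-spin configuration has 1 additional pair, contributing +1 × 280 = +280 kJ/mol.
Combining: -589 + 280 = -309 kJ/mol.

-309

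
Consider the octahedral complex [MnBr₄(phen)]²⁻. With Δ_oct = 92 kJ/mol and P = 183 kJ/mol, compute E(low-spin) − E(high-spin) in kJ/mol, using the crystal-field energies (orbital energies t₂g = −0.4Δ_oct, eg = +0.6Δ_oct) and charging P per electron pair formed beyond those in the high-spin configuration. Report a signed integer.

Ligand charges: 4×(-1) from Br⁻ and 1×(+0) from phen sum to -4; with overall charge -2, Mn is +2.
Mn sits in group 7; removing 2 electrons leaves Mn²⁺ with 7 − 2 = 5 d electrons.
High-spin: t₂g³ eg², CFSE = 0.0Δ_oct = 0 kJ/mol.
Low-spin t₂g⁵ eg⁰ gives -2.0Δ_oct = -184 kJ/mol, but forming 2 extra pairs costs 2P = 366 kJ/mol, so E(LS) = -184 + 366 = 182 kJ/mol.
The difference is 182 − (0) = 182 kJ/mol, so high-spin lies lower.

182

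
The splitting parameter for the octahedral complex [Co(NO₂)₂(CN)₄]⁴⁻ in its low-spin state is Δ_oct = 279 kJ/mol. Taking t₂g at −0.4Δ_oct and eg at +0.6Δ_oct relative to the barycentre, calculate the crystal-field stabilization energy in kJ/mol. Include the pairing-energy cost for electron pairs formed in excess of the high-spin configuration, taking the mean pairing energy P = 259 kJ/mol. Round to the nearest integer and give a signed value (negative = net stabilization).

-243

Ligand charges: 2×(-1) from NO₂⁻ and 4×(-1) from CN⁻ sum to -6; with overall charge -4, Co is +2.
Co²⁺: group 9, so d-count = 9 − 2 = 7.
The d⁷ electrons fill as t₂g⁶ eg¹.
CFSE(orbital) = 6×(-0.4Δ_oct) + 1×(0.6Δ_oct) = -1.8Δ_oct; with Δ_oct = 279 kJ/mol that is -502 kJ/mol.
Relative to high-spin t₂g⁵ eg² (2 paired), the low-spin configuration has 1 additional pair, contributing +1 × 259 = +259 kJ/mol.
Overall CFSE = -502 + 259 = -243 kJ/mol.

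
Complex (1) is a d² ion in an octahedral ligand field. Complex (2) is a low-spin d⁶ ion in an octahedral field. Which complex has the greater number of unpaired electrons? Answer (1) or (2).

(1)

(1): For octahedral d² the high- and low-spin configurations coincide; t2g^2 e_g^0 → 2 unpaired.
(2): t₂g⁶ eg⁰ → 0 unpaired.
So (1) has more unpaired electrons.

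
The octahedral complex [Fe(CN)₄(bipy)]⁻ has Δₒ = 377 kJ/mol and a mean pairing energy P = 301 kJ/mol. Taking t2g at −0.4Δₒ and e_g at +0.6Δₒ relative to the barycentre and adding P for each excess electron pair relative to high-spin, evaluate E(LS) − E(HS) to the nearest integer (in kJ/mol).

Ligand charges: 4×(-1) from CN⁻ and 1×(+0) from bipy sum to -4; with overall charge -1, Fe is +3.
Group 8 minus oxidation state +3 gives a d⁵ configuration for Fe³⁺.
High-spin: t2g^3 e_g^2, CFSE = 0.0Δₒ = 0 kJ/mol.
For low-spin the configuration is t2g^5 e_g^0: orbital energy -2.0 × 377 = -754 kJ/mol, and 2 additional pairs relative to high-spin add 602 kJ/mol, giving -152 kJ/mol.
E(LS) − E(HS) = -152 − (0) = -152 kJ/mol.

-152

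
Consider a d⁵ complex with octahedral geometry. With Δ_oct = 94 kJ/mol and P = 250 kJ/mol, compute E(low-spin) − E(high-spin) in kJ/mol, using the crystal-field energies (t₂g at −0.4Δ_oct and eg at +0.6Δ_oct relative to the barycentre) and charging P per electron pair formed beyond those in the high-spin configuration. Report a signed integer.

High-spin: t₂g³ eg², CFSE = 0.0Δ_oct = 0 kJ/mol.
Low-spin: t₂g⁵ eg⁰, orbital CFSE = -2.0Δ_oct = -188 kJ/mol; plus 2 excess pairs × P = +500 kJ/mol; total 312 kJ/mol.
E(LS) − E(HS) = 312 − (0) = 312 kJ/mol.

312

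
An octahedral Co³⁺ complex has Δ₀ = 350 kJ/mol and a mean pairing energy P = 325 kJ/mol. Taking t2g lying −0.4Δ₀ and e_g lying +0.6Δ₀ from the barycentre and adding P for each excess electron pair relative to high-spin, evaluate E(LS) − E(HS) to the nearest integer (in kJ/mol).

Co sits in group 9; removing 3 electrons leaves Co³⁺ with 9 − 3 = 6 d electrons.
High-spin d⁶ fills as t2g^4 e_g^2 with CFSE 4(−0.4) + 2(+0.6) = -0.4Δ₀ = -140 kJ/mol.
Low-spin: t2g^6 e_g^0, orbital CFSE = -2.4Δ₀ = -840 kJ/mol; plus 2 excess pairs × P = +650 kJ/mol; total -190 kJ/mol.
The difference is -190 − (-140) = -50 kJ/mol, so low-spin lies lower.

-50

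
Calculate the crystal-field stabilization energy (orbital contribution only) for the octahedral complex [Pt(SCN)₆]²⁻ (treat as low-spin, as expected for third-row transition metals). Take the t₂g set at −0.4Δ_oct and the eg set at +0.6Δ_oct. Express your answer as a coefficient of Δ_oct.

Each SCN⁻ contributes -1; 6 × (-1) = -6. With overall charge -2, Pt is in the +4 oxidation state.
Pt⁴⁺: group 10, so d-count = 10 − 4 = 6.
Configuration: t₂g⁶ eg⁰.
CFSE = 6(-0.4Δ_oct) + 0(0.6Δ_oct) = -2.4Δ_oct + 0.0Δ_oct = -2.4Δ_oct.

-2.4 Δ_oct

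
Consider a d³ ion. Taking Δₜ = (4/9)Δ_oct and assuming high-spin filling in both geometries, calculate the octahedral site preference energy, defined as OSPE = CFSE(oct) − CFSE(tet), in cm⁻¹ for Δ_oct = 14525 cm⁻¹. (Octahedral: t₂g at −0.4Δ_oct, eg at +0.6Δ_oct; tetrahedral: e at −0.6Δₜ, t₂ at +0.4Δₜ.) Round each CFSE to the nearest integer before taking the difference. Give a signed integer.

-12266

Octahedral high-spin t₂g³ eg⁰: CFSE = -1.2 × 14525 = -17430 cm⁻¹.
In a tetrahedral site the filling is e² t₂¹: CFSE(tet) = -0.8Δₜ = -0.8 × (4/9)(14525) = -5164 cm⁻¹.
OSPE = -17430 − (-5164) = -12266 cm⁻¹.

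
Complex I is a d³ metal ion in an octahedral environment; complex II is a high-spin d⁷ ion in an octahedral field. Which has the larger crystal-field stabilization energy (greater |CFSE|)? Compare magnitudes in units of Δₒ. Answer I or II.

I

I: t2g^3 e_g^0, CFSE = -1.2Δₒ.
II: t2g^5 e_g^2, CFSE = -0.8Δₒ.
So I has the larger |CFSE|.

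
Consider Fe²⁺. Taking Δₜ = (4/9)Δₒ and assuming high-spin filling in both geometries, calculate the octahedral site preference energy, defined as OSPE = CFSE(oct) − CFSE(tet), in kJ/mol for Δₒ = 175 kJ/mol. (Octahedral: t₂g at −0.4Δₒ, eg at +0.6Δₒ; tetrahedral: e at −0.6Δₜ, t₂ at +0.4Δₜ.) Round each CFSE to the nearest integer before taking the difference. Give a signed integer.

-23

Fe sits in group 8; removing 2 electrons leaves Fe²⁺ with 8 − 2 = 6 d electrons.
In an octahedral site d⁶ (HS) is t₂g⁴ eg², giving CFSE(oct) = -0.4Δₒ = -70 kJ/mol.
Tetrahedral e³ t₂³ gives -0.6Δₜ = -0.6 × (4/9) × 175 = -47 kJ/mol.
Subtracting, OSPE = -70 − (-47) = -23 kJ/mol.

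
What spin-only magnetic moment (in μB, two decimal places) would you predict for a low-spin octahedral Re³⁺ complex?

2.83 μB

Re sits in group 7; removing 3 electrons leaves Re³⁺ with 7 − 3 = 4 d electrons.
Configuration: t₂g⁴ eg⁰ → 2 unpaired electrons.
μ(spin-only) = √[2(2+2)] = √8 ≈ 2.83 μB.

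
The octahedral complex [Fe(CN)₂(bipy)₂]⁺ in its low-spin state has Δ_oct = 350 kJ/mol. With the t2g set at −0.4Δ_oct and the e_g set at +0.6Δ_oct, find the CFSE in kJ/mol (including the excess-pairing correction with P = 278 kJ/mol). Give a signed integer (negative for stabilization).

Ligand charges: 2×(-1) from CN⁻ and 2×(+0) from bipy sum to -2; with overall charge +1, Fe is +3.
Fe sits in group 8; removing 3 electrons leaves Fe³⁺ with 8 − 3 = 5 d electrons.
Electron filling gives t2g^5 e_g^0.
Orbital CFSE = 5(-0.4) + 0(0.6) = -2.0Δ_oct = -2.0 × 350 = -700 kJ/mol.
Pairing penalty: 2 pairs vs 0 in the high-spin reference → 2 extra × P = 556 kJ/mol.
Net CFSE = -700 + 556 = -144 kJ/mol.

-144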